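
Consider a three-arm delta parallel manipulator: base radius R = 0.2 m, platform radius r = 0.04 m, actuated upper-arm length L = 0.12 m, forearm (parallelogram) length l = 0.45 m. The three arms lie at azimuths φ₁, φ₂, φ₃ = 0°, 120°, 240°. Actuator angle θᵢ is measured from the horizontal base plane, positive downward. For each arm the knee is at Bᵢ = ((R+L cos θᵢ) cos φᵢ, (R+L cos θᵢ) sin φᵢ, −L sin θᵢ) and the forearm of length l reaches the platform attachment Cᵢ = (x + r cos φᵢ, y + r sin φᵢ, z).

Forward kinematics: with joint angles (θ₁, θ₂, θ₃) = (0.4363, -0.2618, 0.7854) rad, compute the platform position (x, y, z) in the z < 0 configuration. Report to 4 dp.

φ1=0.0°: virtual centre (0.2688, 0.0000, -0.0507), radius l
arm 2 at φ=120.0°: ρ2 = 0.2759;  centre 2 = (-0.1380, 0.2389, 0.0311)
arm 3 at φ=240.0°: ρ3 = 0.2449;  centre 3 = (-0.1224, -0.2120, -0.0849)
|centre ₂|²−|centre ₁|² = 0.0023;  |centre ₃|²−|centre ₁|² = -0.0076
[-0.8134 0.4779 0.1635]·P = 0.0023;  [-0.7824 -0.4241 -0.0683]·P = -0.0076
Cramer: x(z) = 0.0037+0.0511z;  y(z) = 0.0111-0.2553z
into |P−centre ₁|² = l²: 1.0678z² + 0.0687z + -0.1296 = 0;  Δ = 0.5581;  z = -0.3820 or 0.3177 → z<0 root = -0.3820
x = -0.0158, y = 0.1086

(-0.0158, 0.1086, -0.3820)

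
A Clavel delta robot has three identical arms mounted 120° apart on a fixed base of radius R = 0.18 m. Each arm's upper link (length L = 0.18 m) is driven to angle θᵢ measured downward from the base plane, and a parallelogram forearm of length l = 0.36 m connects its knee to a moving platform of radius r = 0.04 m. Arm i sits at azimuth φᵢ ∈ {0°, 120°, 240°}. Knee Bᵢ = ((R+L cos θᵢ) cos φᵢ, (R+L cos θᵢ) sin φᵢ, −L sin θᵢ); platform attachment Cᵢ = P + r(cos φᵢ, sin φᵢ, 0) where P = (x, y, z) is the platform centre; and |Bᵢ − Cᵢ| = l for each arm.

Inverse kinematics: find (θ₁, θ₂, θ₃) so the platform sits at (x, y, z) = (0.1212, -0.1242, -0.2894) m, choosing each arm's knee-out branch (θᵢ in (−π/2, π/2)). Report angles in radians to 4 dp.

θ₁ = 0.0872, θ₂ = 1.3964, θ₃ = 0.5239

rotate P by −φ1: (0.1212, -0.1242, -0.2894)
  A cos θ + B sin θ = C:  0.0188·cos θ + -0.2894·sin θ = -0.0065
  θ1 = atan2(B,A) + arccos(C/0.2900) = 0.0872
rotate P by −φ2: (-0.1682, -0.0429, -0.2894)
  A=0.3082, B=-0.2894, C=(l²−L²−A²−y'²−z²)/(2L)=-0.2315
  θ2 = atan2(B,A) + arccos(C/0.4227) = 1.3964
arm 3 (φ=240.0°): x'=0.0470, y'=0.1671
  A cos θ + B sin θ = C:  0.0930·cos θ + -0.2894·sin θ = -0.0642
  θ3 = atan2(B,A) + arccos(C/0.3040) = 0.5239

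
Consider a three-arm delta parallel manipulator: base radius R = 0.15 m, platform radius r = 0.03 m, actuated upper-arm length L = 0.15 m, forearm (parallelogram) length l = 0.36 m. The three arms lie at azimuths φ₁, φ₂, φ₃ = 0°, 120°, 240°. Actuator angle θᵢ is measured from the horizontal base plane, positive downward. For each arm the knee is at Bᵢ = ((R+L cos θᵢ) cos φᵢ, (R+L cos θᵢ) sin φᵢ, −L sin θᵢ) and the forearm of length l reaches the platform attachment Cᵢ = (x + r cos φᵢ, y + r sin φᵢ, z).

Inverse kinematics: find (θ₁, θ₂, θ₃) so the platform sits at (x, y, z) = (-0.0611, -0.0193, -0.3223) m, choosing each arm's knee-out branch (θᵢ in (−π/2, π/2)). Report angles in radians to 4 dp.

θ₁ = 0.7853, θ₂ = 0.4360, θ₃ = 0.2617

φ1=0.0° → target in arm frame (-0.0611, -0.0193)
  e−x'=0.1811;  (l²−L²−(e−x')²−y'²−z²)/2L = -0.0998
  γ=atan2(-0.3223,0.1811)=-1.0589;  ψ=arccos(-0.2700)=1.8442;  θ1=γ+ψ≈0.7853
φ2=120.0° → target in arm frame (0.0138, 0.0626)
  e−x'=0.1062;  (l²−L²−(e−x')²−y'²−z²)/2L = -0.0399
  √(A²+B²)=0.3393;  θ2 = -1.2526+1.6886 ≈ 0.4360
φ3=240.0° → target in arm frame (0.0473, -0.0433)
  A=0.0727, B=-0.3223, C=(l²−L²−A²−y'²−z²)/(2L)=-0.0131
  γ=atan2(-0.3223,0.0727)=-1.3488;  ψ=arccos(-0.0397)=1.6106;  θ3=γ+ψ≈0.2617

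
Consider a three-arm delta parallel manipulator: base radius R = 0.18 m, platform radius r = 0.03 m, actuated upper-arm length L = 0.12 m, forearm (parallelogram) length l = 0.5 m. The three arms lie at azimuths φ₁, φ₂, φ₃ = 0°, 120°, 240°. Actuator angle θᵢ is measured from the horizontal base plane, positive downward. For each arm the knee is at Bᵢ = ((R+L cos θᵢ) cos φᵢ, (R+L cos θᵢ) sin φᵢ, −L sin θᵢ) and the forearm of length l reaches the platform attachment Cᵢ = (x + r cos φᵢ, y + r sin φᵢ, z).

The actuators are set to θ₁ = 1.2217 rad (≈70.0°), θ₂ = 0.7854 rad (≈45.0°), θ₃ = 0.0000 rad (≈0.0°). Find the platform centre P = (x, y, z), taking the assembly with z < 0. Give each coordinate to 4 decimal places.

(-0.1310, -0.1003, -0.4818)

arm 1 at φ=0.0°: ρ1 = 0.1910;  centre 1 = (0.1910, 0.0000, -0.1128)
φ2=120.0°: virtual centre (-0.1174, 0.2034, -0.0849), radius l
φ3=240.0°: virtual centre (-0.1350, -0.2338, 0.0000), radius l
subtract pairs → two planes through P
[-0.6169 0.4068 0.0558]·P = 0.0131;  [-0.6521 -0.4677 0.2255]·P = 0.0237
det = 0.5538;  x = -0.0285+0.2128z,  y = -0.0109+0.1855z
quadratic in z: (1.0797)z²+(0.1280)z+(-0.1890)=0, √Δ=0.9124 → z ∈ {-0.4818, 0.3632}; z = -0.4818 (taking z<0)
x = -0.1310, y = -0.1003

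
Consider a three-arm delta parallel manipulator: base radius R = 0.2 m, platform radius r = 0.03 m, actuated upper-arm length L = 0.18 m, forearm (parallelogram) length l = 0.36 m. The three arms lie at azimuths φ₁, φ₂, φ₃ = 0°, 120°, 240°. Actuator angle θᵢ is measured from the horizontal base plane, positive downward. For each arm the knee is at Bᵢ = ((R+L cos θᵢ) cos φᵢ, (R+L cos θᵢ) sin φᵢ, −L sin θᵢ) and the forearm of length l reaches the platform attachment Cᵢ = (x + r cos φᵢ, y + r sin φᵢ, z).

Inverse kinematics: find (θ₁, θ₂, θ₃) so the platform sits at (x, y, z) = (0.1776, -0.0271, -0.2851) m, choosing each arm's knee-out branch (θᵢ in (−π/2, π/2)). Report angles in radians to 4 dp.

θ₁ = -0.1745, θ₂ = 1.3963, θ₃ = 1.2217

arm 1 (φ=0.0°): x'=0.1776, y'=-0.0271
  A=-0.0076, B=-0.2851, C=(l²−L²−A²−y'²−z²)/(2L)=0.0420
  γ=atan2(-0.2851,-0.0076)=-1.5974;  ψ=arccos(0.1473)=1.4229;  θ1=γ+ψ≈-0.1745
rotate P by −φ2: (-0.1123, -0.1403, -0.2851)
  e−x'=0.2823;  (l²−L²−(e−x')²−y'²−z²)/2L = -0.2317
  γ=atan2(-0.2851,0.2823)=-0.7904;  ψ=arccos(-0.5776)=2.1866;  θ2=γ+ψ≈1.3963
arm 3 (φ=240.0°): x'=-0.0653, y'=0.1674
  A cos θ + B sin θ = C:  0.2353·cos θ + -0.2851·sin θ = -0.1874
  θ3 = atan2(B,A) + arccos(C/0.3697) = 1.2217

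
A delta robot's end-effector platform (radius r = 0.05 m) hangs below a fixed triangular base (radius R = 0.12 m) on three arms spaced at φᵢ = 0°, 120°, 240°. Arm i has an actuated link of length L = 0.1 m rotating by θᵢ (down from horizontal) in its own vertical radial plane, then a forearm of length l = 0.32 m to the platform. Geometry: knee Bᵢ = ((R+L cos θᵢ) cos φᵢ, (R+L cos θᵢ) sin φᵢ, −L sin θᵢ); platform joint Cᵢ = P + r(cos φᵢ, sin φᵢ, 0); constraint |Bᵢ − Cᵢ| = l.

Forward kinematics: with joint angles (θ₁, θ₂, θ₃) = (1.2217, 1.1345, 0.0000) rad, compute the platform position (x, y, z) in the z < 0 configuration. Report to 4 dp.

S1 = (0.1042·cos0.0°, 0.1042·sin0.0°, -0.0940) = (0.1042, 0.0000, -0.0940)
φ2=120.0°: virtual centre (-0.0561, 0.0972, -0.0906), radius l
φ3=240.0°: virtual centre (-0.0850, -0.1472, 0.0000), radius l
|S₂|²−|S₁|² = 0.0011;  |S₃|²−|S₁|² = 0.0092
plane₁₂: -0.3207x+0.1944y+0.0067z = 0.0011
Cramer: x(z) = -0.0126+0.2292z;  y(z) = -0.0150+0.3437z
into |P−S₁|² = l²: 1.1707z² + 0.1240z + -0.0797 = 0;  Δ = 0.3886;  z = -0.3192 or 0.2133 → z<0 root = -0.3192
x = -0.0858, y = -0.1248

(-0.0858, -0.1248, -0.3192)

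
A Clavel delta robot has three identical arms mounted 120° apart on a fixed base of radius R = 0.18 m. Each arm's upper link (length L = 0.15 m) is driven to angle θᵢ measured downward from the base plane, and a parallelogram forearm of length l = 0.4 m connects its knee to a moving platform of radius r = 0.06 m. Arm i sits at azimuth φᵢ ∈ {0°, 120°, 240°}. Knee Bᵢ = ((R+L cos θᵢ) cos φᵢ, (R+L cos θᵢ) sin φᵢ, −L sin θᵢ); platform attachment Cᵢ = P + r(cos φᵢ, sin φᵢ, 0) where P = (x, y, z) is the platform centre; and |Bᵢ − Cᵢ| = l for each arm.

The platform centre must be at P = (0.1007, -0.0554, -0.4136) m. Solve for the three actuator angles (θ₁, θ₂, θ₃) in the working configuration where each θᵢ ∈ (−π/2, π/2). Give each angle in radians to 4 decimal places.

arm 1 (φ=0.0°): x'=0.1007, y'=-0.0554
  A=0.0193, B=-0.4136, C=(l²−L²−A²−y'²−z²)/(2L)=-0.1234
  γ=atan2(-0.4136,0.0193)=-1.5242;  ψ=arccos(-0.2979)=1.8733;  θ1=γ+ψ≈0.3491
rotate P by −φ2: (-0.0983, -0.0595, -0.4136)
  A cos θ + B sin θ = C:  0.2183·cos θ + -0.4136·sin θ = -0.2826
  γ=atan2(-0.4136,0.2183)=-1.0851;  ψ=arccos(-0.6042)=2.2196;  θ2=γ+ψ≈1.1345
arm 3 (φ=240.0°): x'=-0.0024, y'=0.1149
  e−x'=0.1224;  (l²−L²−(e−x')²−y'²−z²)/2L = -0.2058
  √(A²+B²)=0.4313;  θ3 = -1.2831+2.0682 ≈ 0.7851

θ₁ = 0.3491, θ₂ = 1.1345, θ₃ = 0.7851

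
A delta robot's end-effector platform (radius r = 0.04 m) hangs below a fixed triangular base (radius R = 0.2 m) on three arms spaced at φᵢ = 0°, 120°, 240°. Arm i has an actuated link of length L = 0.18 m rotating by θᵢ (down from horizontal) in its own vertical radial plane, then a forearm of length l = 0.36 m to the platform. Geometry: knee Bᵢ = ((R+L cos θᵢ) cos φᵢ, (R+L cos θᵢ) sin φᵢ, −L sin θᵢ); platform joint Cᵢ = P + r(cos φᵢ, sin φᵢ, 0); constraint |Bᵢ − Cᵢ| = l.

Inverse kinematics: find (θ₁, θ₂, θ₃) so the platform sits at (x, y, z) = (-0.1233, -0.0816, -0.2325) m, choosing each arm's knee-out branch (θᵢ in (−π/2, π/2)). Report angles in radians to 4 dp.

θ₁ = 1.2218, θ₂ = 0.6983, θ₃ = -0.3495

rotate P by −φ1: (-0.1233, -0.0816, -0.2325)
  A cos θ + B sin θ = C:  0.2833·cos θ + -0.2325·sin θ = -0.1216
  √(A²+B²)=0.3665;  θ1 = -0.6872+1.9090 ≈ 1.2218
φ2=120.0° → target in arm frame (-0.0090, 0.1476)
  A=0.1690, B=-0.2325, C=(l²−L²−A²−y'²−z²)/(2L)=-0.0200
  √(A²+B²)=0.2874;  θ2 = -0.9422+1.6405 ≈ 0.6983
arm 3 (φ=240.0°): x'=0.1323, y'=-0.0660
  A=0.0277, B=-0.2325, C=(l²−L²−A²−y'²−z²)/(2L)=0.1056
  √(A²+B²)=0.2341;  θ3 = -1.4523+1.1028 ≈ -0.3495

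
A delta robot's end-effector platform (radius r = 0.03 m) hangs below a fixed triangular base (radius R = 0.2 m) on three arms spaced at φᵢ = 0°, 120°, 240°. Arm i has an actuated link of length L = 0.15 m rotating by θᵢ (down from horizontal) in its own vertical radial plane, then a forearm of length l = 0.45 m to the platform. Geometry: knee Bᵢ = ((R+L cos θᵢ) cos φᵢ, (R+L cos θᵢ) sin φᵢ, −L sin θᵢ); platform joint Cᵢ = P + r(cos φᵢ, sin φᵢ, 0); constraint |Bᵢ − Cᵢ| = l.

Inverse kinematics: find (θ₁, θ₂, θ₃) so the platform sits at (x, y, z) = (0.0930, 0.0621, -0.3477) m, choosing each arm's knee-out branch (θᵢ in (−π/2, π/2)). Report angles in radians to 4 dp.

arm 1 (φ=0.0°): x'=0.0930, y'=0.0621
  A cos θ + B sin θ = C:  0.0770·cos θ + -0.3477·sin θ = 0.1644
  θ1 = atan2(B,A) + arccos(C/0.3561) = -0.2619
rotate P by −φ2: (0.0073, -0.1116, -0.3477)
  A cos θ + B sin θ = C:  0.1627·cos θ + -0.3477·sin θ = 0.0672
  θ2 = atan2(B,A) + arccos(C/0.3839) = 0.2616
arm 3 (φ=240.0°): x'=-0.1003, y'=0.0495
  A=0.2703, B=-0.3477, C=(l²−L²−A²−y'²−z²)/(2L)=-0.0547
  θ3 = atan2(B,A) + arccos(C/0.4404) = 0.7852

θ₁ = -0.2619, θ₂ = 0.2616, θ₃ = 0.7852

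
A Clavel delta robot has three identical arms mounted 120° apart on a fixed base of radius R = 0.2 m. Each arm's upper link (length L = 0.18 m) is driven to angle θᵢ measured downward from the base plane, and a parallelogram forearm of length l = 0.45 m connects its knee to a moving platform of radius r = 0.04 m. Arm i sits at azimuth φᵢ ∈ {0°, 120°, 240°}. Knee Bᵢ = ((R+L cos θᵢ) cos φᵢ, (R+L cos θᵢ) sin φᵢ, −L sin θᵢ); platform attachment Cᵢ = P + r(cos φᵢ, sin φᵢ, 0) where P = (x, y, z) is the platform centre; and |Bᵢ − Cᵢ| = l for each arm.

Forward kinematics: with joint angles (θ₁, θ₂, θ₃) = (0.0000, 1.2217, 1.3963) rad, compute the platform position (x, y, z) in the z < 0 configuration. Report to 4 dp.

(0.2180, 0.0326, -0.4319)

φ1=0.0°: virtual centre (0.3400, 0.0000, 0.0000), radius l
φ2=120.0°: virtual centre (-0.1108, 0.1919, -0.1691), radius l
S3 = (0.1913·cos240.0°, 0.1913·sin240.0°, -0.1773) = (-0.0956, -0.1656, -0.1773)
|S₂|²−|S₁|² = -0.0379;  |S₃|²−|S₁|² = -0.0476
plane₁₂: -0.9016x+0.3838y+-0.3383z = -0.0379
Cramer: x(z) = 0.0487-0.3920z;  y(z) = 0.0156-0.0393z
quadratic in z: (1.1552)z²+(0.2271)z+(-0.1174)=0, √Δ=0.7707 → z ∈ {-0.4319, 0.2353}; z = -0.4319 (taking z<0)
x = 0.2180, y = 0.0326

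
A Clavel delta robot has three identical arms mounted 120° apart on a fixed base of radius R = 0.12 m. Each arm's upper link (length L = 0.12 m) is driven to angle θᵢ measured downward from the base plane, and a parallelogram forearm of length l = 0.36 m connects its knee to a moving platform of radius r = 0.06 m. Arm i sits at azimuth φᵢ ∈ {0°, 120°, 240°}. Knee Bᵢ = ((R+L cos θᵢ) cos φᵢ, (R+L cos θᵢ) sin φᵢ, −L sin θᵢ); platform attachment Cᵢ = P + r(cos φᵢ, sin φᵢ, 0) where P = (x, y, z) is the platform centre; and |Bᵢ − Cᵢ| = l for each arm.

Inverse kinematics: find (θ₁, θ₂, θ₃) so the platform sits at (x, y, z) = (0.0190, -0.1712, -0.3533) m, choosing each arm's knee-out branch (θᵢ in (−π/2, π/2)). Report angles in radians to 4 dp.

θ₁ = 0.6114, θ₂ = 1.2220, θ₃ = 0.0875

rotate P by −φ1: (0.0190, -0.1712, -0.3533)
  e−x'=0.0410;  (l²−L²−(e−x')²−y'²−z²)/2L = -0.1692
  γ=atan2(-0.3533,0.0410)=-1.4553;  ψ=arccos(-0.4758)=2.0666;  θ1=γ+ψ≈0.6114
φ2=120.0° → target in arm frame (-0.1578, 0.0691)
  A cos θ + B sin θ = C:  0.2178·cos θ + -0.3533·sin θ = -0.2576
  γ=atan2(-0.3533,0.2178)=-1.0184;  ψ=arccos(-0.6207)=2.2404;  θ2=γ+ψ≈1.2220
φ3=240.0° → target in arm frame (0.1388, 0.1021)
  e−x'=-0.0788;  (l²−L²−(e−x')²−y'²−z²)/2L = -0.1093
  γ=atan2(-0.3533,-0.0788)=-1.7901;  ψ=arccos(-0.3020)=1.8776;  θ3=γ+ψ≈0.0875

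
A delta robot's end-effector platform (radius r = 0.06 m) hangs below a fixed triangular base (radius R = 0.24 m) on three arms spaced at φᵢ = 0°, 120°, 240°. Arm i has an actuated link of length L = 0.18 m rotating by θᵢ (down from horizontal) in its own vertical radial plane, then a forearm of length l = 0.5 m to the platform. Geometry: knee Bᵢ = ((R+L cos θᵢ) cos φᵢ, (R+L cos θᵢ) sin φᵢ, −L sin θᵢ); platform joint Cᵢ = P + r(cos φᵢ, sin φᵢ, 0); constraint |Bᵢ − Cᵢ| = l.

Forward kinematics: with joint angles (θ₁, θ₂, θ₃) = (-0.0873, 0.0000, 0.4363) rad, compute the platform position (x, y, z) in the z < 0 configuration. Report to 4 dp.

centre 1 = (0.3593·cos0.0°, 0.3593·sin0.0°, 0.0157) = (0.3593, 0.0000, 0.0157)
centre 2 = (0.3600·cos120.0°, 0.3600·sin120.0°, 0.0000) = (-0.1800, 0.3118, 0.0000)
centre 3 = (0.3431·cos240.0°, 0.3431·sin240.0°, -0.0761) = (-0.1716, -0.2972, -0.0761)
subtract pairs → two planes through P
[-1.0786 0.6235 -0.0314]·P = 0.0002;  [-1.0618 -0.5943 -0.1835]·P = -0.0058
det = 1.3031;  x = 0.0027+-0.1021z,  y = 0.0050+-0.1263z
quadratic in z: (1.0264)z²+(0.0402)z+(-0.1225)=0, √Δ=0.7104 → z ∈ {-0.3657, 0.3265}; z = -0.3657 (taking z<0)
x = 0.0400, y = 0.0512

(0.0400, 0.0512, -0.3657)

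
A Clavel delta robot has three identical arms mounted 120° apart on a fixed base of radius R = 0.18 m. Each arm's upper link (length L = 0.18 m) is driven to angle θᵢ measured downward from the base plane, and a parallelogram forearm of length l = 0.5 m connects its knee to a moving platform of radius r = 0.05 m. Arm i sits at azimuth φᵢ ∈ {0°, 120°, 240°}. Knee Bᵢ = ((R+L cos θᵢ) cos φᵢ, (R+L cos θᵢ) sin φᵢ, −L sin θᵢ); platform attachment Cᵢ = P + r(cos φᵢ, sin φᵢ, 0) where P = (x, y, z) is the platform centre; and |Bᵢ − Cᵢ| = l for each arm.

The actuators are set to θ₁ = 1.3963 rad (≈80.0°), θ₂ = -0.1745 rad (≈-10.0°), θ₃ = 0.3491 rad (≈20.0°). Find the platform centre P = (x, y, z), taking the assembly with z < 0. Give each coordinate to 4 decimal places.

(-0.2729, 0.0731, -0.4143)

O1 = (0.1613·cos0.0°, 0.1613·sin0.0°, -0.1773) = (0.1613, 0.0000, -0.1773)
arm 2 at φ=120.0°: e+L cos θ2 = 0.3073;  O2 = (-0.1536, 0.2661, 0.0313)
φ3=240.0°: virtual centre (-0.1496, -0.2591, -0.0616), radius l
subtract pairs → two planes through P
linear system: -0.6298x+0.5322y = 0.0380−0.4170z; -0.6216x+-0.5181y = 0.0359−0.2314z
det = 0.6571;  x = -0.0590+0.5162z,  y = 0.0016+-0.1728z
into |P−O₁|² = l²: 1.2963z² + 0.1266z + -0.1701 = 0;  Δ = 0.8979;  z = -0.4143 or 0.3167 → z<0 root = -0.4143
x = -0.2729, y = 0.0731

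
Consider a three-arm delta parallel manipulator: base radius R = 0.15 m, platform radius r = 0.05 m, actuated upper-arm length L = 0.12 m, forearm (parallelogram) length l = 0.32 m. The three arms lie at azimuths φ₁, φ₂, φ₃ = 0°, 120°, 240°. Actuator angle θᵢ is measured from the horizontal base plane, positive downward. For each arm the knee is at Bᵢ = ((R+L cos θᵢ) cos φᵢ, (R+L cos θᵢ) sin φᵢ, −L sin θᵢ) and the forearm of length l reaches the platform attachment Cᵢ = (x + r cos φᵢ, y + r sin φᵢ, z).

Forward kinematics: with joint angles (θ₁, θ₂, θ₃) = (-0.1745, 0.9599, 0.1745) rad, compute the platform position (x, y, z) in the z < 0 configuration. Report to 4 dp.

(0.0786, -0.0796, -0.2559)

centre 1 = (0.2182·cos0.0°, 0.2182·sin0.0°, 0.0208) = (0.2182, 0.0000, 0.0208)
arm 2 at φ=120.0°: e+L cos θ2 = 0.1688;  centre 2 = (-0.0844, 0.1462, -0.0983)
φ3=240.0°: virtual centre (-0.1091, -0.1889, -0.0208), radius l
|centre ₂|²−|centre ₁|² = -0.0099;  |centre ₃|²−|centre ₁|² = 0.0000
plane₁₂: -0.6052x+0.2924y+-0.2383z = -0.0099
Cramer: x(z) = 0.0089-0.2723z;  y(z) = -0.0154+0.2512z
sphere 1 gives Az²+Bz+C=0 with A=1.1372, B=0.0646, C=-0.0579;  B²−4AC=0.2677;  roots -0.2559, 0.1991;  negative root z = -0.2559
x = 0.0786, y = -0.0796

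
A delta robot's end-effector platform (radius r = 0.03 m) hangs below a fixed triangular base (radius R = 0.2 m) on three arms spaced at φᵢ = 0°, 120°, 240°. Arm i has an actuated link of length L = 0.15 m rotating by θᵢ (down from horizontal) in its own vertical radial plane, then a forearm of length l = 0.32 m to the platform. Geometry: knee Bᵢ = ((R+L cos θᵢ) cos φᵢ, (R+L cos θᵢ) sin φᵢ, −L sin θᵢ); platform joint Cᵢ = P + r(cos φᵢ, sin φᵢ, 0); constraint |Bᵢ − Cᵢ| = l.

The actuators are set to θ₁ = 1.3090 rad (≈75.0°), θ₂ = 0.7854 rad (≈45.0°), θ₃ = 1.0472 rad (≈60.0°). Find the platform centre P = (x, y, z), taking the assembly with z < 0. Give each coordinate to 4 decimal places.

φ1=0.0°: virtual centre (0.2088, 0.0000, -0.1449), radius l
arm 2 at φ=120.0°: e+L cos θ2 = 0.2761;  O2 = (-0.1380, 0.2391, -0.1061)
arm 3 at φ=240.0°: e+L cos θ3 = 0.2450;  O3 = (-0.1225, -0.2122, -0.1299)
eliminate P² terms by subtracting sphere 1 from 2 and 3
linear system: -0.6937x+0.4782y = 0.0229−0.0776z; -0.6626x+-0.4244y = 0.0123−0.0300z
Cramer: x(z) = -0.0255+0.0774z;  y(z) = 0.0108-0.0502z
quadratic in z: (1.0085)z²+(0.2524)z+(-0.0264)=0, √Δ=0.4125 → z ∈ {-0.3297, 0.0794}; z = -0.3297 (taking z<0)
x = -0.0510, y = 0.0274

(-0.0510, 0.0274, -0.3297)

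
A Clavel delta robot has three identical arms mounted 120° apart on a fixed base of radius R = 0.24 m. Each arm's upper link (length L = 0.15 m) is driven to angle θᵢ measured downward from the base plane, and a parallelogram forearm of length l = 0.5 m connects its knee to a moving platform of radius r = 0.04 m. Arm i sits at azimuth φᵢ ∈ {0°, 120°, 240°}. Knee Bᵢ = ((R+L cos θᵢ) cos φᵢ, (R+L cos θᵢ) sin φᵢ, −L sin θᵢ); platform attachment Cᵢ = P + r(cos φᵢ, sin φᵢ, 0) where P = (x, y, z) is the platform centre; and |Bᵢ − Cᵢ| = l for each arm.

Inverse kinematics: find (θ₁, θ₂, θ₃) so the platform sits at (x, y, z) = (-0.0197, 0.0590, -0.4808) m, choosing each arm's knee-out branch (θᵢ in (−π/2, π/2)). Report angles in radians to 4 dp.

φ1=0.0° → target in arm frame (-0.0197, 0.0590)
  A cos θ + B sin θ = C:  0.2197·cos θ + -0.4808·sin θ = -0.1847
  √(A²+B²)=0.5286;  θ1 = -1.1422+1.9278 ≈ 0.7856
φ2=120.0° → target in arm frame (0.0609, -0.0124)
  A=0.1391, B=-0.4808, C=(l²−L²−A²−y'²−z²)/(2L)=-0.0772
  θ2 = atan2(B,A) + arccos(C/0.5005) = 0.4364
arm 3 (φ=240.0°): x'=-0.0412, y'=-0.0466
  A cos θ + B sin θ = C:  0.2412·cos θ + -0.4808·sin θ = -0.2135
  θ3 = atan2(B,A) + arccos(C/0.5379) = 0.8731

θ₁ = 0.7856, θ₂ = 0.4364, θ₃ = 0.8731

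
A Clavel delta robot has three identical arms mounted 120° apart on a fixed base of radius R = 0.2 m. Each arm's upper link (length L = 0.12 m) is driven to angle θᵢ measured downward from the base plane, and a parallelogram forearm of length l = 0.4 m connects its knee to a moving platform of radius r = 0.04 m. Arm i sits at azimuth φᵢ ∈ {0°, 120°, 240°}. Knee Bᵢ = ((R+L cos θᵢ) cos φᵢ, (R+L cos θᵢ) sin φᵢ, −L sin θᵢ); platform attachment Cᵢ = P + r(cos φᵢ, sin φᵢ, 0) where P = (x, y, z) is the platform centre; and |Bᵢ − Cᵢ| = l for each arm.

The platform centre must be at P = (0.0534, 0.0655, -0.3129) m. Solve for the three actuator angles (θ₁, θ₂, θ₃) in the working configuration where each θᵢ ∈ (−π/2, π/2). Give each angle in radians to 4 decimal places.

θ₁ = -0.0874, θ₂ = 0.0869, θ₃ = 0.7849

arm 1 (φ=0.0°): x'=0.0534, y'=0.0655
  A=0.1066, B=-0.3129, C=(l²−L²−A²−y'²−z²)/(2L)=0.1335
  √(A²+B²)=0.3306;  θ1 = -1.2424+1.1551 ≈ -0.0874
φ2=120.0° → target in arm frame (0.0300, -0.0790)
  A cos θ + B sin θ = C:  0.1300·cos θ + -0.3129·sin θ = 0.1023
  √(A²+B²)=0.3388;  θ2 = -1.1771+1.2640 ≈ 0.0869
φ3=240.0° → target in arm frame (-0.0834, 0.0135)
  e−x'=0.2434;  (l²−L²−(e−x')²−y'²−z²)/2L = -0.0489
  √(A²+B²)=0.3964;  θ3 = -0.9096+1.6945 ≈ 0.7849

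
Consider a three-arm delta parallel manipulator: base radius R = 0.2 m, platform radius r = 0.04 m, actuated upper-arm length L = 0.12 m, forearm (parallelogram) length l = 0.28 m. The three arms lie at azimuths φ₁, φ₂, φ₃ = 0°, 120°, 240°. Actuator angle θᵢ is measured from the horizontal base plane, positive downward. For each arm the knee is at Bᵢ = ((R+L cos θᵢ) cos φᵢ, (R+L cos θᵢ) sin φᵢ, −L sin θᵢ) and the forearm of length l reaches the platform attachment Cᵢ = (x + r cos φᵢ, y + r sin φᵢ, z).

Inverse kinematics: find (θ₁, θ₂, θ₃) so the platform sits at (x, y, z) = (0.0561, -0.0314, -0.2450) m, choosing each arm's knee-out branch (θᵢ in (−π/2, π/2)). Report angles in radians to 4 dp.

arm 1 (φ=0.0°): x'=0.0561, y'=-0.0314
  A=0.1039, B=-0.2450, C=(l²−L²−A²−y'²−z²)/(2L)=-0.0325
  θ1 = atan2(B,A) + arccos(C/0.2661) = 0.5236
arm 2 (φ=120.0°): x'=-0.0552, y'=-0.0329
  A cos θ + B sin θ = C:  0.2152·cos θ + -0.2450·sin θ = -0.1810
  √(A²+B²)=0.3261;  θ2 = -0.8500+2.1591 ≈ 1.3091
arm 3 (φ=240.0°): x'=-0.0009, y'=0.0643
  e−x'=0.1609;  (l²−L²−(e−x')²−y'²−z²)/2L = -0.1085
  γ=atan2(-0.2450,0.1609)=-0.9898;  ψ=arccos(-0.3701)=1.9499;  θ3=γ+ψ≈0.9601

θ₁ = 0.5236, θ₂ = 1.3091, θ₃ = 0.9601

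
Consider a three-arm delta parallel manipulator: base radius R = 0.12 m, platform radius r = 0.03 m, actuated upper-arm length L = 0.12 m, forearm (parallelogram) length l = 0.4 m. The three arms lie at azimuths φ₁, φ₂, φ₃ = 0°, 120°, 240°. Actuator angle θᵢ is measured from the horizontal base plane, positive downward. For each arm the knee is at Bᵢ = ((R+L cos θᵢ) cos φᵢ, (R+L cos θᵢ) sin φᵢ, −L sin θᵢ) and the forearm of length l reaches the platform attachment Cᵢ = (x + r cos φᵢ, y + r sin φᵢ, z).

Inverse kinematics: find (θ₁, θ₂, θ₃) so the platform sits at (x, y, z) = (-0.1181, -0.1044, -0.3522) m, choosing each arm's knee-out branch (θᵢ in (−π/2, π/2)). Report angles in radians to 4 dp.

θ₁ = 0.8727, θ₂ = 0.5236, θ₃ = -0.3492

φ1=0.0° → target in arm frame (-0.1181, -0.1044)
  e−x'=0.2081;  (l²−L²−(e−x')²−y'²−z²)/2L = -0.1360
  θ1 = atan2(B,A) + arccos(C/0.4091) = 0.8727
arm 2 (φ=120.0°): x'=-0.0314, y'=0.1545
  e−x'=0.1214;  (l²−L²−(e−x')²−y'²−z²)/2L = -0.0710
  √(A²+B²)=0.3725;  θ2 = -1.2390+1.7625 ≈ 0.5236
arm 3 (φ=240.0°): x'=0.1495, y'=-0.0501
  e−x'=-0.0595;  (l²−L²−(e−x')²−y'²−z²)/2L = 0.0646
  γ=atan2(-0.3522,-0.0595)=-1.7381;  ψ=arccos(0.1809)=1.3888;  θ3=γ+ψ≈-0.3492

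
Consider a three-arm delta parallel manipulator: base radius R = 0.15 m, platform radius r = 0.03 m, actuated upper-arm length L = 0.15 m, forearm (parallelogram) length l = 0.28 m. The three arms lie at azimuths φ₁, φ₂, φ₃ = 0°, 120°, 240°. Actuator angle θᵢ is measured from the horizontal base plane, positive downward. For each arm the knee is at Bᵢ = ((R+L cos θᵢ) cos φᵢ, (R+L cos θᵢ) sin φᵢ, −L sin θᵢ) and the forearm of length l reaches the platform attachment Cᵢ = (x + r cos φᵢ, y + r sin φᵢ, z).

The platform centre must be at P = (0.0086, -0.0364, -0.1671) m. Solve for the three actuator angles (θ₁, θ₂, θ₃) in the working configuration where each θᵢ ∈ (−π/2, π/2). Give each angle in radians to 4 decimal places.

θ₁ = 0.3493, θ₂ = 0.6982, θ₃ = 0.1744

φ1=0.0° → target in arm frame (0.0086, -0.0364)
  A cos θ + B sin θ = C:  0.1114·cos θ + -0.1671·sin θ = 0.0475
  γ=atan2(-0.1671,0.1114)=-0.9828;  ψ=arccos(0.2364)=1.3321;  θ1=γ+ψ≈0.3493
φ2=120.0° → target in arm frame (-0.0358, 0.0108)
  e−x'=0.1558;  (l²−L²−(e−x')²−y'²−z²)/2L = 0.0119
  θ2 = atan2(B,A) + arccos(C/0.2285) = 0.6982
arm 3 (φ=240.0°): x'=0.0272, y'=0.0256
  A cos θ + B sin θ = C:  0.0928·cos θ + -0.1671·sin θ = 0.0624
  γ=atan2(-0.1671,0.0928)=-1.0640;  ψ=arccos(0.3263)=1.2384;  θ3=γ+ψ≈0.1744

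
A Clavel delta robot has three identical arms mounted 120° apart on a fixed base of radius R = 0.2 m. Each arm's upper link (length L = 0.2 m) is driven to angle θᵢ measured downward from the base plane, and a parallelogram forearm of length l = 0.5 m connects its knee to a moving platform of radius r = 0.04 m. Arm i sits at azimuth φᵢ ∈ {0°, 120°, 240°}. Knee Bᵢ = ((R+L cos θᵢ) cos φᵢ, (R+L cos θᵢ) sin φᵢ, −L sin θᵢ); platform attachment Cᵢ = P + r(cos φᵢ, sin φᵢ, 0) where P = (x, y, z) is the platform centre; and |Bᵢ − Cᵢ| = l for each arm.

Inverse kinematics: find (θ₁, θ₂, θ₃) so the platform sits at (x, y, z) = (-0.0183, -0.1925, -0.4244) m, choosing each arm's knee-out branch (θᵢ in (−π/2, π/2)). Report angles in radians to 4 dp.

θ₁ = 0.6109, θ₂ = 1.0473, θ₃ = -0.1742

arm 1 (φ=0.0°): x'=-0.0183, y'=-0.1925
  e−x'=0.1783;  (l²−L²−(e−x')²−y'²−z²)/2L = -0.0974
  √(A²+B²)=0.4603;  θ1 = -1.1731+1.7840 ≈ 0.6109
arm 2 (φ=120.0°): x'=-0.1576, y'=0.1121
  A=0.3176, B=-0.4244, C=(l²−L²−A²−y'²−z²)/(2L)=-0.2088
  γ=atan2(-0.4244,0.3176)=-0.9284;  ψ=arccos(-0.3939)=1.9757;  θ2=γ+ψ≈1.0473
rotate P by −φ3: (0.1759, 0.0804, -0.4244)
  A cos θ + B sin θ = C:  -0.0159·cos θ + -0.4244·sin θ = 0.0579
  γ=atan2(-0.4244,-0.0159)=-1.6081;  ψ=arccos(0.1364)=1.4340;  θ3=γ+ψ≈-0.1742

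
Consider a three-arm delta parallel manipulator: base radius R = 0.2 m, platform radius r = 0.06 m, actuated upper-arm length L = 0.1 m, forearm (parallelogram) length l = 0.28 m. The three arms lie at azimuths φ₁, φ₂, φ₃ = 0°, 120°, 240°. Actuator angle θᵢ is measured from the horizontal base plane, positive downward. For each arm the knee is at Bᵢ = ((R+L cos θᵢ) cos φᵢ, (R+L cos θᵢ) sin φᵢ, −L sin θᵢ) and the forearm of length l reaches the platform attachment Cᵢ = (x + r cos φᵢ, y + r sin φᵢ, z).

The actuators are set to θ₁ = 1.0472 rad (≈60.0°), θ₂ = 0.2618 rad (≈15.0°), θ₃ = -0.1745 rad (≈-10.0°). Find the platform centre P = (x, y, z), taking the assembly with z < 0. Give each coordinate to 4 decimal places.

(-0.0711, -0.0200, -0.1858)

arm 1 at φ=0.0°: ρ1 = 0.1900;  O1 = (0.1900, 0.0000, -0.0866)
φ2=120.0°: virtual centre (-0.1183, 0.2049, -0.0259), radius l
arm 3 at φ=240.0°: ρ3 = 0.2385;  O3 = (-0.1192, -0.2065, 0.0174)
eliminate P² terms by subtracting sphere 1 from 2 and 3
[-0.6166 0.4098 0.1214]·P = 0.0130;  [-0.6185 -0.4131 0.2079]·P = 0.0136
Cramer: x(z) = -0.0216+0.2664z;  y(z) = -0.0006+0.1045z
sphere 1 gives Az²+Bz+C=0 with A=1.0819, B=0.0604, C=-0.0261;  B²−4AC=0.1168;  roots -0.1858, 0.1300;  negative root z = -0.1858
x = -0.0711, y = -0.0200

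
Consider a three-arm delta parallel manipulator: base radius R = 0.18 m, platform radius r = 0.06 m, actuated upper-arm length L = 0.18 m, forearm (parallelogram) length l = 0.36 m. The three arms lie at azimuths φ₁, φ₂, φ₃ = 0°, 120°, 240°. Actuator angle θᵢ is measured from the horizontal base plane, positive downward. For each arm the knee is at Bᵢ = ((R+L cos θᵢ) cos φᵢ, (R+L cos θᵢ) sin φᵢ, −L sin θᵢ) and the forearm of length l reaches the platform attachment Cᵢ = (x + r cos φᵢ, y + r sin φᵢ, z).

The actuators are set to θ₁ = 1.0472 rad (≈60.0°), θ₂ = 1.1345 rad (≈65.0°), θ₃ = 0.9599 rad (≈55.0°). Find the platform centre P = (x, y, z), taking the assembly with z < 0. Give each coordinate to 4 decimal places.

φ1=0.0°: virtual centre (0.2100, 0.0000, -0.1559), radius l
φ2=120.0°: virtual centre (-0.0980, 0.1698, -0.1631), radius l
φ3=240.0°: virtual centre (-0.1116, -0.1933, -0.1474), radius l
|centre ₂|²−|centre ₁|² = -0.0033;  |centre ₃|²−|centre ₁|² = 0.0032
[-0.6161 0.3396 -0.0145]·P = -0.0033;  [-0.6432 -0.3867 0.0169]·P = 0.0032
det = 0.4567;  x = 0.0005+0.0003z,  y = -0.0090+0.0432z
into |P−centre ₁|² = l²: 1.0019z² + 0.3109z + -0.0613 = 0;  Δ = 0.3424;  z = -0.4472 or 0.1369 → z<0 root = -0.4472
x = 0.0003, y = -0.0283

(0.0003, -0.0283, -0.4472)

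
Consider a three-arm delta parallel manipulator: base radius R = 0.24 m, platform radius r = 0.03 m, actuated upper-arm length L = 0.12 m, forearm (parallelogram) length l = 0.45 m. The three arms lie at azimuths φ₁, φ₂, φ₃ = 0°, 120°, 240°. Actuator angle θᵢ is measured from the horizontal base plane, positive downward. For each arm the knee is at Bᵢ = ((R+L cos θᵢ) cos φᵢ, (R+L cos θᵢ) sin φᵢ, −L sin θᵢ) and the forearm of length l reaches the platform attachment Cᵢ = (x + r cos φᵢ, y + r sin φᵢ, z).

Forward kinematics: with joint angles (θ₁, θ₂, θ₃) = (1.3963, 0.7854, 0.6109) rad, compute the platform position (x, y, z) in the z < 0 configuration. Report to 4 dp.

(-0.0860, -0.0177, -0.4372)

φ1=0.0°: virtual centre (0.2308, 0.0000, -0.1182), radius l
centre 2 = (0.2949·cos120.0°, 0.2949·sin120.0°, -0.0849) = (-0.1474, 0.2553, -0.0849)
φ3=240.0°: virtual centre (-0.1541, -0.2670, -0.0688), radius l
subtract pairs → two planes through P
plane₁₂: -0.7565x+0.5107y+0.0666z = 0.0269
Cramer: x(z) = -0.0389+0.1079z;  y(z) = -0.0049+0.0293z
sphere 1 gives Az²+Bz+C=0 with A=1.0125, B=0.1779, C=-0.1158;  B²−4AC=0.5005;  roots -0.4372, 0.2615;  negative root z = -0.4372
x = -0.0860, y = -0.0177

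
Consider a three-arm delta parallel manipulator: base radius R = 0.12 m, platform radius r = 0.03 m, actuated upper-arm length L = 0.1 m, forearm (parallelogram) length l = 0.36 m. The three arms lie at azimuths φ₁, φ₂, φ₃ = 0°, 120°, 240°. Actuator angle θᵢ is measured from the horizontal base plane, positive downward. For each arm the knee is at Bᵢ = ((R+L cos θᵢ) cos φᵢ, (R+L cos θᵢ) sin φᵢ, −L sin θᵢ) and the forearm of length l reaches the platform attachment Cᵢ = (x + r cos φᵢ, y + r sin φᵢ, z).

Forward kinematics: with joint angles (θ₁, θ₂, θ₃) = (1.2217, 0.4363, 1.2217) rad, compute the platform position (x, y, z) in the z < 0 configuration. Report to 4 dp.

(-0.0524, 0.0908, -0.3942)

O1 = (0.1242·cos0.0°, 0.1242·sin0.0°, -0.0940) = (0.1242, 0.0000, -0.0940)
arm 2 at φ=120.0°: e+L cos θ2 = 0.1806;  O2 = (-0.0903, 0.1564, -0.0423)
O3 = (0.1242·cos240.0°, 0.1242·sin240.0°, -0.0940) = (-0.0621, -0.1076, -0.0940)
subtract pairs → two planes through P
[-0.4290 0.3129 0.1034]·P = 0.0102;  [-0.3726 -0.2151 0.0000]·P = 0.0000
Cramer: x(z) = -0.0105+0.1065z;  y(z) = 0.0181-0.1845z
into |P−O₁|² = l²: 1.0454z² + 0.1526z + -0.1023 = 0;  Δ = 0.4511;  z = -0.3942 or 0.2483 → z<0 root = -0.3942
x = -0.0524, y = 0.0908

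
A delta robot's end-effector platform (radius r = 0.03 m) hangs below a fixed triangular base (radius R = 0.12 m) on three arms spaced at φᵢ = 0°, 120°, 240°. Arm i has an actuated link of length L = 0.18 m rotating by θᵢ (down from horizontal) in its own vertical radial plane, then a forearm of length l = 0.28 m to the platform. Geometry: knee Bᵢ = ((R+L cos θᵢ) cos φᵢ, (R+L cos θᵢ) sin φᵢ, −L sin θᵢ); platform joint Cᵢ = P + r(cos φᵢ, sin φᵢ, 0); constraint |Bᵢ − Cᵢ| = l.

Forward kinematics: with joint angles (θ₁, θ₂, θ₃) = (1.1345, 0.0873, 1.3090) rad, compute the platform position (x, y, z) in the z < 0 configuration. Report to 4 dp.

φ1=0.0°: virtual centre (0.1661, 0.0000, -0.1631), radius l
arm 2 at φ=120.0°: (R−r)+L cos θ2 = 0.2693;  S2 = (-0.1347, 0.2332, -0.0157)
S3 = (0.1366·cos240.0°, 0.1366·sin240.0°, -0.1739) = (-0.0683, -0.1183, -0.1739)
subtract pairs → two planes through P
plane₁₂: -0.6014x+0.4665y+0.2949z = 0.0186
det = 0.3609;  x = -0.0053+0.1656z,  y = 0.0330+-0.4187z
sphere 1 gives Az²+Bz+C=0 with A=1.2027, B=0.2419, C=-0.0213;  B²−4AC=0.1611;  roots -0.2674, 0.0663;  negative root z = -0.2674
x = -0.0496, y = 0.1450

(-0.0496, 0.1450, -0.2674)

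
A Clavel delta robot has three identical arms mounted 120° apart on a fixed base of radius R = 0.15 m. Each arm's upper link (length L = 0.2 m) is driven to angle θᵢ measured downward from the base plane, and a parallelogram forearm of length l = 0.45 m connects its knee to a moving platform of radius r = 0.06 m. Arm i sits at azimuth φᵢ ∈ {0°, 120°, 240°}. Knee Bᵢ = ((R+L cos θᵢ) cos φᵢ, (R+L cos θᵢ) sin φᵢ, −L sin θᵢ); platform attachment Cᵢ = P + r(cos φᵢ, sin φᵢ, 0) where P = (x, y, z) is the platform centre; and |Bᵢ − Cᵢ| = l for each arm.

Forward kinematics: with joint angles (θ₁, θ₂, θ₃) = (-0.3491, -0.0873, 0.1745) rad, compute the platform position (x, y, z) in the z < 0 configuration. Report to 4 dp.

φ1=0.0°: virtual centre (0.2779, 0.0000, 0.0684), radius l
arm 2 at φ=120.0°: ρ2 = 0.2892;  centre 2 = (-0.1446, 0.2505, 0.0174)
arm 3 at φ=240.0°: ρ3 = 0.2870;  centre 3 = (-0.1435, -0.2485, -0.0347)
subtract pairs → two planes through P
[-0.8451 0.5010 -0.1019]·P = 0.0020;  [-0.8428 -0.4970 -0.2063]·P = 0.0016
det = 0.8423;  x = -0.0022+-0.1828z,  y = 0.0004+-0.1049z
into |P−centre ₁|² = l²: 1.0444z² + -0.0345z + -0.1194 = 0;  Δ = 0.4999;  z = -0.3220 or 0.3550 → z<0 root = -0.3220
x = 0.0567, y = 0.0342

(0.0567, 0.0342, -0.3220)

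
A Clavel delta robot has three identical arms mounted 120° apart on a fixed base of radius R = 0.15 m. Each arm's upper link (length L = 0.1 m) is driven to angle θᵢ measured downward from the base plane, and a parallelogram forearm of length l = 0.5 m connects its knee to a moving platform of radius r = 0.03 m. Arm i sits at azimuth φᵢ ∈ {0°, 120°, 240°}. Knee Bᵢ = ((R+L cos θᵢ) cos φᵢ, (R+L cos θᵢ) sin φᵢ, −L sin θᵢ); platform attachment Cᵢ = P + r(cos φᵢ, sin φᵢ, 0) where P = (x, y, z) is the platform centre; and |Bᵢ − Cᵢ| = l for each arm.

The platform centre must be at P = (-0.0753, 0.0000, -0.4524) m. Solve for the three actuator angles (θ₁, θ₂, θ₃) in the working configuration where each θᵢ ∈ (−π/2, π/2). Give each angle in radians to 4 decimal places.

arm 1 (φ=0.0°): x'=-0.0753, y'=0.0000
  A=0.1953, B=-0.4524, C=(l²−L²−A²−y'²−z²)/(2L)=-0.0140
  θ1 = atan2(B,A) + arccos(C/0.4928) = 0.4360
rotate P by −φ2: (0.0376, 0.0652, -0.4524)
  A=0.0824, B=-0.4524, C=(l²−L²−A²−y'²−z²)/(2L)=0.1215
  θ2 = atan2(B,A) + arccos(C/0.4598) = -0.0873
φ3=240.0° → target in arm frame (0.0377, -0.0652)
  A cos θ + B sin θ = C:  0.0823·cos θ + -0.4524·sin θ = 0.1215
  γ=atan2(-0.4524,0.0823)=-1.3907;  ψ=arccos(0.2642)=1.3034;  θ3=γ+ψ≈-0.0873

θ₁ = 0.4360, θ₂ = -0.0873, θ₃ = -0.0873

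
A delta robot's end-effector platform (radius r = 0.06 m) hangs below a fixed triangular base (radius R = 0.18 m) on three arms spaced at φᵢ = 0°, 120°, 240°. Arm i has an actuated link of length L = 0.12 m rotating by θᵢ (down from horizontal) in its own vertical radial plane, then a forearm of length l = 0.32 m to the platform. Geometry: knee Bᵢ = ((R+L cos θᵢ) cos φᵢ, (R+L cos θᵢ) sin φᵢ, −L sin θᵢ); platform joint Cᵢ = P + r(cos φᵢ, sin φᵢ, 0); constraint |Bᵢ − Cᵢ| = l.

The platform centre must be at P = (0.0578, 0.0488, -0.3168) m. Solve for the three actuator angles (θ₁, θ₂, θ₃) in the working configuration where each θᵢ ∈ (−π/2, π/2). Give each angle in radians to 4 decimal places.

θ₁ = 0.4365, θ₂ = 0.6983, θ₃ = 1.1351

arm 1 (φ=0.0°): x'=0.0578, y'=0.0488
  A cos θ + B sin θ = C:  0.0622·cos θ + -0.3168·sin θ = -0.0776
  γ=atan2(-0.3168,0.0622)=-1.3769;  ψ=arccos(-0.2402)=1.8134;  θ1=γ+ψ≈0.4365
φ2=120.0° → target in arm frame (0.0134, -0.0745)
  e−x'=0.1066;  (l²−L²−(e−x')²−y'²−z²)/2L = -0.1220
  √(A²+B²)=0.3343;  θ2 = -1.2461+1.9444 ≈ 0.6983
arm 3 (φ=240.0°): x'=-0.0712, y'=0.0257
  e−x'=0.1912;  (l²−L²−(e−x')²−y'²−z²)/2L = -0.2065
  θ3 = atan2(B,A) + arccos(C/0.3700) = 1.1351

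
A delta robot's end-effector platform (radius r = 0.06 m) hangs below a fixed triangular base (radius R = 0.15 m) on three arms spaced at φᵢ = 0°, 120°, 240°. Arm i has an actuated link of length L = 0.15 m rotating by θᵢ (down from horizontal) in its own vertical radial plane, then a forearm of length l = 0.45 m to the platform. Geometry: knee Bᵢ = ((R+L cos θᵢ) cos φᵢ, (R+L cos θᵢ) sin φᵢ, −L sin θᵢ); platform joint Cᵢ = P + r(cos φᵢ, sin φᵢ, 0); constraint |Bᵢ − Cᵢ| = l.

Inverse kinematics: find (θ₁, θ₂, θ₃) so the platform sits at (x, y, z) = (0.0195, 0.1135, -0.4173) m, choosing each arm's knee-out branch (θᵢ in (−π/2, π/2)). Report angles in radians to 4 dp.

arm 1 (φ=0.0°): x'=0.0195, y'=0.1135
  A cos θ + B sin θ = C:  0.0705·cos θ + -0.4173·sin θ = -0.0400
  θ1 = atan2(B,A) + arccos(C/0.4232) = 0.2620
rotate P by −φ2: (0.0885, -0.0736, -0.4173)
  e−x'=0.0015;  (l²−L²−(e−x')²−y'²−z²)/2L = 0.0015
  θ2 = atan2(B,A) + arccos(C/0.4173) = 0.0000
φ3=240.0° → target in arm frame (-0.1080, -0.0399)
  A=0.1980, B=-0.4173, C=(l²−L²−A²−y'²−z²)/(2L)=-0.1165
  √(A²+B²)=0.4619;  θ3 = -1.1277+1.8258 ≈ 0.6981

θ₁ = 0.2620, θ₂ = 0.0000, θ₃ = 0.6981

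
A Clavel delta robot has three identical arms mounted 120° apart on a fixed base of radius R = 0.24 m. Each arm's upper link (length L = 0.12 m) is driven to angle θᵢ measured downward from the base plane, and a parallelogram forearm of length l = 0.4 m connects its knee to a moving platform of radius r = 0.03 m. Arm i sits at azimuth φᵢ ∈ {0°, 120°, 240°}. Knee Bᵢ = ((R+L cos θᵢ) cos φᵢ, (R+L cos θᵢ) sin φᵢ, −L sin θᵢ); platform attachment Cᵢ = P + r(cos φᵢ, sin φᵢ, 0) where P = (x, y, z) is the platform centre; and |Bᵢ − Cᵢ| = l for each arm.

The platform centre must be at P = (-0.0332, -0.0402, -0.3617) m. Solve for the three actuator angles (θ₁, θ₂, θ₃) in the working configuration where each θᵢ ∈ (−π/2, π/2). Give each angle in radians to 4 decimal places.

θ₁ = 1.0471, θ₂ = 0.9599, θ₃ = 0.5237

arm 1 (φ=0.0°): x'=-0.0332, y'=-0.0402
  A=0.2432, B=-0.3617, C=(l²−L²−A²−y'²−z²)/(2L)=-0.1916
  √(A²+B²)=0.4359;  θ1 = -0.9788+2.0260 ≈ 1.0471
φ2=120.0° → target in arm frame (-0.0182, 0.0489)
  e−x'=0.2282;  (l²−L²−(e−x')²−y'²−z²)/2L = -0.1654
  γ=atan2(-0.3617,0.2282)=-1.0079;  ψ=arccos(-0.3867)=1.9679;  θ2=γ+ψ≈0.9599
rotate P by −φ3: (0.0514, -0.0087, -0.3617)
  A cos θ + B sin θ = C:  0.1586·cos θ + -0.3617·sin θ = -0.0435
  θ3 = atan2(B,A) + arccos(C/0.3949) = 0.5237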